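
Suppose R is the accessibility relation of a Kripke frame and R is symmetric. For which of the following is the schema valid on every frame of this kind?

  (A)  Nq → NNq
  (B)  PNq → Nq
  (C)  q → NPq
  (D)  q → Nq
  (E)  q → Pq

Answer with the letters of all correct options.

(A) axiom 4: valid iff R is transitive. Such an R need not be transitive — not valid.
(B) PNq → Nq (the dual of axiom 5) characterises the euclidean frames. Such an R need not be euclidean — not valid.
(C) q → NPq (axiom B) characterises the symmetric frames. Every such R is symmetric — valid.
(D) q → Nq is valid only on frames where every R-edge is a self-loop. Such an R need not be a subset of the identity — not valid.
(E) q → Pq is the dual of axiom T, which corresponds to reflexivity. Such an R need not be reflexive — not valid.

C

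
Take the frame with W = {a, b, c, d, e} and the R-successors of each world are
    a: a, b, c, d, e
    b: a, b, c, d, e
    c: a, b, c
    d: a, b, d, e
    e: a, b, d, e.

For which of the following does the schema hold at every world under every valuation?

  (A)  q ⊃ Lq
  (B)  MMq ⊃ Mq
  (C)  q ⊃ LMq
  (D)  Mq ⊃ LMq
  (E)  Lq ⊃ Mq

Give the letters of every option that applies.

R is symmetric: every R-edge is matched by its reverse.
R is not transitive: c R a and a R d but not c R d.
R is not euclidean: a R c and a R d but not c R d.
R is serial: every world has an R-successor.
R is not a subset of the identity: a R b with a ≠ b.
(A) q ⊃ Lq is equivalent to ◇p→p; it holds exactly when R ⊆ identity. Here R ⊄ identity — not valid.
(B) MMq ⊃ Mq (the dual of axiom 4) characterises the transitive frames. R is not transitive — not valid.
(C) q ⊃ LMq is axiom B; it is valid on a frame exactly when R is symmetric. R is symmetric, so valid.
(D) axiom 5: valid iff R is euclidean. R is not euclidean — not valid.
(E) Lq ⊃ Mq is axiom D; it is valid on a frame exactly when R is serial. R is serial, so valid.

C, E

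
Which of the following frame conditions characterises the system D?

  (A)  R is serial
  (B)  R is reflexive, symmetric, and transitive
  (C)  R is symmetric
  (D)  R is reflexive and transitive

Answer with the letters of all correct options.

A

(A) D is sound and complete for exactly this class.
(B) this class determines S5, not D.
(C) this class determines KB, not D.
(D) this class determines S4, not D.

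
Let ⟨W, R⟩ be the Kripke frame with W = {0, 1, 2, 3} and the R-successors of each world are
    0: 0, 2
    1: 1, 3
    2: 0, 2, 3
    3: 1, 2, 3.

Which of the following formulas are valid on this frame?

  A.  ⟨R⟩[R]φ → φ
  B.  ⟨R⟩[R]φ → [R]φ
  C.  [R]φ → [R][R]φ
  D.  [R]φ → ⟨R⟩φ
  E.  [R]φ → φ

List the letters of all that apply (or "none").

R is reflexive: each world relates to itself.
R is symmetric: every R-edge is matched by its reverse.
R is not transitive: 0 R 2 and 2 R 3 but not 0 R 3.
R is not euclidean: 2 R 0 and 2 R 3 but not 0 R 3.
R is serial: every world has an R-successor.
(A) ⟨R⟩[R]φ → φ is the dual of axiom B, which corresponds to symmetry. R is symmetric — valid.
(B) ⟨R⟩[R]φ → [R]φ is the dual of axiom 5, which corresponds to the euclidean property. R is not euclidean — not valid.
(C) axiom 4: valid iff R is transitive. R is not transitive — not valid.
(D) [R]φ → ⟨R⟩φ is axiom D; it is valid on a frame exactly when R is serial. R is serial, so valid.
(E) [R]φ → φ is axiom T; it is valid on a frame exactly when R is reflexive. R is reflexive, so valid.

A, D, E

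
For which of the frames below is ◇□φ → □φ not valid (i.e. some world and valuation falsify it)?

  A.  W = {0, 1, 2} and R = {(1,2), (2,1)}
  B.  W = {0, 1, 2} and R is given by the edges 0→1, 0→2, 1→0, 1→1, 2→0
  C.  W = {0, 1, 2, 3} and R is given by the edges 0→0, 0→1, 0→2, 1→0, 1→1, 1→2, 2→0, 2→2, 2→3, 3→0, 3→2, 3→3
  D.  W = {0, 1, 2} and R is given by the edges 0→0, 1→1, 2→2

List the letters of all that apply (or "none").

The schema ◇□φ → □φ is the dual of axiom 5; it is valid on a frame iff R is euclidean.
(A) R is not euclidean (1 R 2 and 1 R 2 but not 2 R 2), so the schema fails here.
(B) R is not euclidean (0 R 1 and 0 R 2 but not 1 R 2), so the schema fails here.
(C) R is not euclidean (0 R 2 and 0 R 1 but not 2 R 1), so the schema fails here.
(D) R is euclidean (any two R-successors of the same world are R-related), so the schema is valid here.

A, B, C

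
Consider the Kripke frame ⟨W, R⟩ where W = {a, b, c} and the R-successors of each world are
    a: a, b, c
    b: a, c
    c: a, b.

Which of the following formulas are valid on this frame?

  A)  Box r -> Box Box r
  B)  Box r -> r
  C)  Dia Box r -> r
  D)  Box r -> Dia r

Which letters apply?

R is not reflexive: not b R b.
R is symmetric: every R-edge is matched by its reverse.
R is not transitive: b R a and a R b but not b R b.
R is serial: every world has an R-successor.
(A) axiom 4: valid iff R is transitive. R is not transitive — not valid.
(B) Box r -> r is axiom T, which corresponds to reflexivity. R is not reflexive — not valid.
(C) the dual of axiom B: valid iff R is symmetric. R is symmetric — valid.
(D) Box r -> Dia r (axiom D) characterises the serial frames. R is serial — valid.

C, D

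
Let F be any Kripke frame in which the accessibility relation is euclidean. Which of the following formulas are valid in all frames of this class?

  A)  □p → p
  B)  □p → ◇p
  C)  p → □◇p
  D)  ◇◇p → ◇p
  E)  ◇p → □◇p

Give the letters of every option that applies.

(A) □p → p (axiom T) characterises the reflexive frames. Such an R need not be reflexive — not valid.
(B) axiom D: valid iff R is serial. Such an R need not be serial — not valid.
(C) axiom B: valid iff R is symmetric. Such an R need not be symmetric — not valid.
(D) ◇◇p → ◇p is the dual of axiom 4; it is valid on a frame exactly when R is transitive. Such an R need not be transitive, so not valid.
(E) ◇p → □◇p (axiom 5) characterises the euclidean frames. Every such R is euclidean — valid.

E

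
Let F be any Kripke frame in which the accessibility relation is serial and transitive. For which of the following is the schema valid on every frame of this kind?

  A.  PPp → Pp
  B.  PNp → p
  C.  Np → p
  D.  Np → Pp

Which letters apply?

(A) PPp → Pp is the dual of axiom 4, which corresponds to transitivity. Every such R is transitive — valid.
(B) PNp → p (the dual of axiom B) characterises the symmetric frames. Such an R need not be symmetric — not valid.
(C) Np → p is axiom T; it is valid on a frame exactly when R is reflexive. Such an R need not be reflexive, so not valid.
(D) Np → Pp is axiom D; it is valid on a frame exactly when R is serial. Every such R is serial, so valid.

A, D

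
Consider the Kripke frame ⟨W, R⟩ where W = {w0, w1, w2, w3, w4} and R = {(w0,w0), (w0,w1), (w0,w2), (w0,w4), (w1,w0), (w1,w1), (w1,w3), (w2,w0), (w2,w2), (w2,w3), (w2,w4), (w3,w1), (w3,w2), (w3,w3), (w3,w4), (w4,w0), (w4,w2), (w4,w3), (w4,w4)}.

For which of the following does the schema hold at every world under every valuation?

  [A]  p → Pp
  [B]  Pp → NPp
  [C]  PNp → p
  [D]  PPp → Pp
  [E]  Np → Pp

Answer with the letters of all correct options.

A, C, E

R is reflexive: each world relates to itself.
R is symmetric: every R-edge is matched by its reverse.
R is not transitive: w0 R w1 and w1 R w3 but not w0 R w3.
R is not euclidean: w0 R w1 and w0 R w2 but not w1 R w2.
R is serial: every world has an R-successor.
(A) the dual of axiom T: valid iff R is reflexive. R is reflexive — valid.
(B) axiom 5: valid iff R is euclidean. R is not euclidean — not valid.
(C) PNp → p is the dual of axiom B, which corresponds to symmetry. R is symmetric — valid.
(D) PPp → Pp is the dual of axiom 4; it is valid on a frame exactly when R is transitive. R is not transitive, so not valid.
(E) Np → Pp (axiom D) characterises the serial frames. R is serial — valid.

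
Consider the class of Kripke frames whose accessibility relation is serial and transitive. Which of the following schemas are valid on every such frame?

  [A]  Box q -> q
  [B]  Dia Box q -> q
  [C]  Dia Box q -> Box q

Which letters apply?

(A) Box q -> q is axiom T, which corresponds to reflexivity. Such an R need not be reflexive — not valid.
(B) the dual of axiom B: valid iff R is symmetric. Such an R need not be symmetric — not valid.
(C) Dia Box q -> Box q is the dual of axiom 5, which corresponds to the euclidean property. Such an R need not be euclidean — not valid.

none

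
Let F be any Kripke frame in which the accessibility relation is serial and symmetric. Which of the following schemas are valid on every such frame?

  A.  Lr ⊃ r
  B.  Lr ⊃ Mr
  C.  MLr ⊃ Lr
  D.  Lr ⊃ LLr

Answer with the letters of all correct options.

B

(A) Lr ⊃ r (axiom T) characterises the reflexive frames. Such an R need not be reflexive — not valid.
(B) Lr ⊃ Mr is axiom D, which corresponds to seriality. Every such R is serial — valid.
(C) the dual of axiom 5: valid iff R is euclidean. Such an R need not be euclidean — not valid.
(D) Lr ⊃ LLr is axiom 4; it is valid on a frame exactly when R is transitive. Such an R need not be transitive, so not valid.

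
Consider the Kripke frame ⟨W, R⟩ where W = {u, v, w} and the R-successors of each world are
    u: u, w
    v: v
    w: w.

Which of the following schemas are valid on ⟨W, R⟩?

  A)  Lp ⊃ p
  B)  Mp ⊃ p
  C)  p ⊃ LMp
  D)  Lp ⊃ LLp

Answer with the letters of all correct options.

A, D

R is reflexive: each world relates to itself.
R is not symmetric: u R w but not w R u.
R is transitive: R is closed under composition.
R is not a subset of the identity: u R w with u ≠ w.
(A) Lp ⊃ p (axiom T) characterises the reflexive frames. R is reflexive — valid.
(B) Mp ⊃ p (the converse of T) corresponds to R being a subset of the identity. Here R ⊄ identity, so not valid.
(C) p ⊃ LMp (axiom B) characterises the symmetric frames. R is not symmetric — not valid.
(D) Lp ⊃ LLp is axiom 4, which corresponds to transitivity. R is transitive — valid.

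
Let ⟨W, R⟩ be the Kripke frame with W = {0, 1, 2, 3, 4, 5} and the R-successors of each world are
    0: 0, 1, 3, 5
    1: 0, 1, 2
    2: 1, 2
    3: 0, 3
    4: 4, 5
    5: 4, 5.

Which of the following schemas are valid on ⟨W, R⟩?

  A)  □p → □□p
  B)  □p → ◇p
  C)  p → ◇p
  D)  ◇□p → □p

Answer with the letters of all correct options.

R is reflexive: each world relates to itself.
R is not transitive: 0 R 1 and 1 R 2 but not 0 R 2.
R is not euclidean: 0 R 1 and 0 R 3 but not 1 R 3.
R is serial: every world has an R-successor.
(A) □p → □□p (axiom 4) characterises the transitive frames. R is not transitive — not valid.
(B) axiom D: valid iff R is serial. R is serial — valid.
(C) p → ◇p is the dual of axiom T; it is valid on a frame exactly when R is reflexive. R is reflexive, so valid.
(D) ◇□p → □p (the dual of axiom 5) characterises the euclidean frames. R is not euclidean — not valid.

B, C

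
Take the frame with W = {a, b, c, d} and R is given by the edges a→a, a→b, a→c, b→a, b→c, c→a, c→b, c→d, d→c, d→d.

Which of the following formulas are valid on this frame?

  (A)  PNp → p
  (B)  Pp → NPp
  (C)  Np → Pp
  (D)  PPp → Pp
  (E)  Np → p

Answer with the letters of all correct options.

A, C

R is not reflexive: not b R b.
R is symmetric: every R-edge is matched by its reverse.
R is not transitive: a R c and c R d but not a R d.
R is not euclidean: c R a and c R d but not a R d.
R is serial: every world has an R-successor.
(A) PNp → p (the dual of axiom B) characterises the symmetric frames. R is symmetric — valid.
(B) axiom 5: valid iff R is euclidean. R is not euclidean — not valid.
(C) Np → Pp is axiom D; it is valid on a frame exactly when R is serial. R is serial, so valid.
(D) PPp → Pp (the dual of axiom 4) characterises the transitive frames. R is not transitive — not valid.
(E) axiom T: valid iff R is reflexive. R is not reflexive — not valid.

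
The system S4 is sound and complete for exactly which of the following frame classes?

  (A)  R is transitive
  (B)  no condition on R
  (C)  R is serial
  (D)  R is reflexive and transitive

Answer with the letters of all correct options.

(A) this class determines K4, not S4.
(B) this class determines K, not S4.
(C) this class determines D, not S4.
(D) S4 is sound and complete for exactly this class.

D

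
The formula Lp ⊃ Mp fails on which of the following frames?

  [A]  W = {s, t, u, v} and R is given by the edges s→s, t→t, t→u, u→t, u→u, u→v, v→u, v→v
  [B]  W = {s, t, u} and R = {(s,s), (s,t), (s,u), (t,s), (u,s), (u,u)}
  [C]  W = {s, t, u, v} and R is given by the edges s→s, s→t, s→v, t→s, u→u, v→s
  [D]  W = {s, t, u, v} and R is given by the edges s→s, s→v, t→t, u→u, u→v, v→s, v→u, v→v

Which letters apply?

none

The schema Lp ⊃ Mp is axiom D; it is valid on a frame iff R is serial.
(A) R is serial (every world has an R-successor), so the schema is valid here.
(B) R is serial (every world has an R-successor), so the schema is valid here.
(C) R is serial (every world has an R-successor), so the schema is valid here.
(D) R is serial (every world has an R-successor), so the schema is valid here.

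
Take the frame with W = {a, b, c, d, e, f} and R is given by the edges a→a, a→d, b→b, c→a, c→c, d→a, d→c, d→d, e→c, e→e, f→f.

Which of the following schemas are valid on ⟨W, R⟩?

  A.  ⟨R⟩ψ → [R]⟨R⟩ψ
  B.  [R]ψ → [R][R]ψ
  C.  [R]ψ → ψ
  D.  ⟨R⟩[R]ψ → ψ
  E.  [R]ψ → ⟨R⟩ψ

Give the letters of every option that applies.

C, E

R is reflexive: each world relates to itself.
R is not symmetric: c R a but not a R c.
R is not transitive: a R d and d R c but not a R c.
R is not euclidean: c R a and c R c but not a R c.
R is serial: every world has an R-successor.
(A) ⟨R⟩ψ → [R]⟨R⟩ψ is axiom 5, which corresponds to the euclidean property. R is not euclidean — not valid.
(B) [R]ψ → [R][R]ψ (axiom 4) characterises the transitive frames. R is not transitive — not valid.
(C) [R]ψ → ψ is axiom T, which corresponds to reflexivity. R is reflexive — valid.
(D) ⟨R⟩[R]ψ → ψ is the dual of axiom B; it is valid on a frame exactly when R is symmetric. R is not symmetric, so not valid.
(E) [R]ψ → ⟨R⟩ψ is axiom D; it is valid on a frame exactly when R is serial. R is serial, so valid.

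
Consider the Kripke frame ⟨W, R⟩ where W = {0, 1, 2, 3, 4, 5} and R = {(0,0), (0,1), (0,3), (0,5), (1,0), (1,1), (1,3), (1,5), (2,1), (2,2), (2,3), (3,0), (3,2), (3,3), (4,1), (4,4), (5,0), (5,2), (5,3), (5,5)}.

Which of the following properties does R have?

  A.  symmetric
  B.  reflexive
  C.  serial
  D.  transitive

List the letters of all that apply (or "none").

B, C

(A) not symmetric: 1 R 3 but not 3 R 1.
(B) reflexive: each world relates to itself.
(C) serial: every world has an R-successor.
(D) not transitive: 0 R 3 and 3 R 2 but not 0 R 2.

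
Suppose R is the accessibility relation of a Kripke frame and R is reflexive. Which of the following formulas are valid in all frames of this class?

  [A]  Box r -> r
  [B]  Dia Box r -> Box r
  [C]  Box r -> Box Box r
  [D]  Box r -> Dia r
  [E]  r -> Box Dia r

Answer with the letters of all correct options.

A reflexive relation is serial.
(A) axiom T: valid iff R is reflexive. Every such R is reflexive — valid.
(B) Dia Box r -> Box r is the dual of axiom 5; it is valid on a frame exactly when R is euclidean. Such an R need not be euclidean, so not valid.
(C) Box r -> Box Box r (axiom 4) characterises the transitive frames. Such an R need not be transitive — not valid.
(D) axiom D: valid iff R is serial. Every such R is serial — valid.
(E) r -> Box Dia r (axiom B) characterises the symmetric frames. Such an R need not be symmetric — not valid.

A, D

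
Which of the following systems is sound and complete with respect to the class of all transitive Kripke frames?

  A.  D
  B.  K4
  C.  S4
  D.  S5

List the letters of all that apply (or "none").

(A) D is determined by the class of serial frames.
(B) K4 is determined by exactly this class.
(C) S4 is determined by the class of reflexive and transitive frames.
(D) S5 is determined by the class of reflexive, symmetric, and transitive frames.

B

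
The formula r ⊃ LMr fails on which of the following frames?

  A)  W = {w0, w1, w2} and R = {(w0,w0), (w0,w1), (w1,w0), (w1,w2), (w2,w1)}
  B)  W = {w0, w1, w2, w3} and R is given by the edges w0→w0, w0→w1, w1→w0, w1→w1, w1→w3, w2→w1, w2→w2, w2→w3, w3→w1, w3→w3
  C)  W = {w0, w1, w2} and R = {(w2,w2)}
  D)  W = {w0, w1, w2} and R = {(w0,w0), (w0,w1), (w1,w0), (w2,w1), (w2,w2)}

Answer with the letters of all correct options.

B, D

The schema r ⊃ LMr is axiom B; it is valid on a frame iff R is symmetric.
(A) R is symmetric (every R-edge is matched by its reverse), so the schema is valid here.
(B) R is not symmetric (w2 R w1 but not w1 R w2), so the schema fails here.
(C) R is symmetric (every R-edge is matched by its reverse), so the schema is valid here.
(D) R is not symmetric (w2 R w1 but not w1 R w2), so the schema fails here.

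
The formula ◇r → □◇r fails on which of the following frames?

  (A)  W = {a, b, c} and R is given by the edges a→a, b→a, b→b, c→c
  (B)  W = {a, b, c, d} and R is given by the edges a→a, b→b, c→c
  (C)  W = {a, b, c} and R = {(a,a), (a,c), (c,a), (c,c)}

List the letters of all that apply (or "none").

A

The schema ◇r → □◇r is axiom 5; it is valid on a frame iff R is euclidean.
(A) R is not euclidean (b R a and b R b but not a R b), so the schema fails here.
(B) R is euclidean (any two R-successors of the same world are R-related), so the schema is valid here.
(C) R is euclidean (any two R-successors of the same world are R-related), so the schema is valid here.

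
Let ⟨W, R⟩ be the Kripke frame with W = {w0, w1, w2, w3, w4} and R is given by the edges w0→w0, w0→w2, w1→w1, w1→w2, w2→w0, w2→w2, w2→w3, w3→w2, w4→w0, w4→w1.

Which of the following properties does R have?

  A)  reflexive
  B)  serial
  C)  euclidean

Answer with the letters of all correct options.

B

(A) not reflexive: not w3 R w3.
(B) serial: every world has an R-successor.
(C) not euclidean: w1 R w2 and w1 R w1 but not w2 R w1.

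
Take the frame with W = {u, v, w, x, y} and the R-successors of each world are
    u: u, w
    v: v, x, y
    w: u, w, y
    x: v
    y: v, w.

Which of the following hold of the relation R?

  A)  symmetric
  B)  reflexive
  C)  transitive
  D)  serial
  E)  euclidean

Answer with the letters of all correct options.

A, D

(A) symmetric: every R-edge is matched by its reverse.
(B) not reflexive: not x R x.
(C) not transitive: u R w and w R y but not u R y.
(D) serial: every world has an R-successor.
(E) not euclidean: v R x and v R y but not x R y.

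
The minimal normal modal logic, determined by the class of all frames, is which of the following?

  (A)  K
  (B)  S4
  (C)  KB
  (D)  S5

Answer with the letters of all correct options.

A

(A) K is determined by exactly this class.
(B) S4 is determined by the class of reflexive and transitive frames.
(C) KB is determined by the class of symmetric frames.
(D) S5 is determined by the class of reflexive, symmetric, and transitive frames.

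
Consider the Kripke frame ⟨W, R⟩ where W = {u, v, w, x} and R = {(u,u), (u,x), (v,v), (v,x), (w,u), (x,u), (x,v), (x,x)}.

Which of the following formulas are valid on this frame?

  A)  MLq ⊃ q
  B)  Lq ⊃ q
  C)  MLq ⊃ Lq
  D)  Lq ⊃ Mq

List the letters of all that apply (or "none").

R is not reflexive: not w R w.
R is not symmetric: w R u but not u R w.
R is not euclidean: x R u and x R v but not u R v.
R is serial: every world has an R-successor.
(A) MLq ⊃ q is the dual of axiom B, which corresponds to symmetry. R is not symmetric — not valid.
(B) Lq ⊃ q is axiom T, which corresponds to reflexivity. R is not reflexive — not valid.
(C) MLq ⊃ Lq (the dual of axiom 5) characterises the euclidean frames. R is not euclidean — not valid.
(D) axiom D: valid iff R is serial. R is serial — valid.

D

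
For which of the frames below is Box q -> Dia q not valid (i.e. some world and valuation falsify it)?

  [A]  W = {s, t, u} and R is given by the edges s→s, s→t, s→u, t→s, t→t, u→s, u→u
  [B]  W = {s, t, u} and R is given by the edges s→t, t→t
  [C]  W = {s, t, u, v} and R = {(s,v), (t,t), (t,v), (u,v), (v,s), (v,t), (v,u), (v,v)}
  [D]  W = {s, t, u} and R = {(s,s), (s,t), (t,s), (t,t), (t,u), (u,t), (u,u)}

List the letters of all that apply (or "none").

The schema Box q -> Dia q is axiom D; it is valid on a frame iff R is serial.
(A) R is serial (every world has an R-successor), so the schema is valid here.
(B) R is not serial (u has no R-successor), so the schema fails here.
(C) R is serial (every world has an R-successor), so the schema is valid here.
(D) R is serial (every world has an R-successor), so the schema is valid here.

B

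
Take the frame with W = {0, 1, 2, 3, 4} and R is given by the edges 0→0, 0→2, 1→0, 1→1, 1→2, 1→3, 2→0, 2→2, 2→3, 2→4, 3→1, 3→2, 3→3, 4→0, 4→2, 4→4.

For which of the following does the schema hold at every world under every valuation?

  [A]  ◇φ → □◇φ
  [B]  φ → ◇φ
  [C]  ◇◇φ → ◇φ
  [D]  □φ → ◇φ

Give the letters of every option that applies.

R is reflexive: each world relates to itself.
R is not transitive: 0 R 2 and 2 R 3 but not 0 R 3.
R is not euclidean: 1 R 0 and 1 R 1 but not 0 R 1.
R is serial: every world has an R-successor.
(A) ◇φ → □◇φ is axiom 5; it is valid on a frame exactly when R is euclidean. R is not euclidean, so not valid.
(B) φ → ◇φ is the dual of axiom T; it is valid on a frame exactly when R is reflexive. R is reflexive, so valid.
(C) ◇◇φ → ◇φ is the dual of axiom 4; it is valid on a frame exactly when R is transitive. R is not transitive, so not valid.
(D) □φ → ◇φ is axiom D; it is valid on a frame exactly when R is serial. R is serial, so valid.

B, D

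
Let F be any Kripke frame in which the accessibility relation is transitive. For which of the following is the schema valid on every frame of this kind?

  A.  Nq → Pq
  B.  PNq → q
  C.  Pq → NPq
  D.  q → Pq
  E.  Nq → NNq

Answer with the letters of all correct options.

E

(A) Nq → Pq is axiom D, which corresponds to seriality. Such an R need not be serial — not valid.
(B) PNq → q (the dual of axiom B) characterises the symmetric frames. Such an R need not be symmetric — not valid.
(C) axiom 5: valid iff R is euclidean. Such an R need not be euclidean — not valid.
(D) the dual of axiom T: valid iff R is reflexive. Such an R need not be reflexive — not valid.
(E) Nq → NNq (axiom 4) characterises the transitive frames. Every such R is transitive — valid.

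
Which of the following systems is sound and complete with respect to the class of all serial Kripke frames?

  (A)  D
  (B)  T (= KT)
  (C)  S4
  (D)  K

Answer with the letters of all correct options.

A

(A) D is determined by exactly this class.
(B) T (= KT) is determined by the class of reflexive frames.
(C) S4 is determined by the class of reflexive and transitive frames.
(D) K is determined by the class of arbitrary frames.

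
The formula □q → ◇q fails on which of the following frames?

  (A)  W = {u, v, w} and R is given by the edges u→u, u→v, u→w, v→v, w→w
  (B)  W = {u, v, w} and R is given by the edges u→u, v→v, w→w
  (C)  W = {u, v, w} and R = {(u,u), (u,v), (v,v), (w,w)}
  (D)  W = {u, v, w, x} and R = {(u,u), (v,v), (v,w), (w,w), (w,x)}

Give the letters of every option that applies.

The schema □q → ◇q is axiom D; it is valid on a frame iff R is serial.
(A) R is serial (every world has an R-successor), so the schema is valid here.
(B) R is serial (every world has an R-successor), so the schema is valid here.
(C) R is serial (every world has an R-successor), so the schema is valid here.
(D) R is not serial (x has no R-successor), so the schema fails here.

D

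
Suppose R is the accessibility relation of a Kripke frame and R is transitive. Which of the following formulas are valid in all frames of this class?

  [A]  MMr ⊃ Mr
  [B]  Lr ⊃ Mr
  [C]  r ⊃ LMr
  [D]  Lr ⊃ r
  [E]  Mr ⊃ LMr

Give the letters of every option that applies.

(A) the dual of axiom 4: valid iff R is transitive. Every such R is transitive — valid.
(B) axiom D: valid iff R is serial. Such an R need not be serial — not valid.
(C) r ⊃ LMr is axiom B, which corresponds to symmetry. Such an R need not be symmetric — not valid.
(D) Lr ⊃ r is axiom T; it is valid on a frame exactly when R is reflexive. Such an R need not be reflexive, so not valid.
(E) axiom 5: valid iff R is euclidean. Such an R need not be euclidean — not valid.

A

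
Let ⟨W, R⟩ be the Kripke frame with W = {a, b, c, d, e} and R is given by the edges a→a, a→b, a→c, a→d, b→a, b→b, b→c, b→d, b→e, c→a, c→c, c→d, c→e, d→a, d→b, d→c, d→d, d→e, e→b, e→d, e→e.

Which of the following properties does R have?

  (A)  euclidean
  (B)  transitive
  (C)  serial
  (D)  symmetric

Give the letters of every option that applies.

C

(A) not euclidean: a R c and a R b but not c R b.
(B) not transitive: a R b and b R e but not a R e.
(C) serial: every world has an R-successor.
(D) not symmetric: b R c but not c R b.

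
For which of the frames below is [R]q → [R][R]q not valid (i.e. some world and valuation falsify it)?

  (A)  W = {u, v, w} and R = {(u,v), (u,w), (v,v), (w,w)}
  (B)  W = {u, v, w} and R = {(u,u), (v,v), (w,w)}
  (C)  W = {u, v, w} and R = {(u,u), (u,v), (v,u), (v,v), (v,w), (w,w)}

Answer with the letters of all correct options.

The schema [R]q → [R][R]q is axiom 4; it is valid on a frame iff R is transitive.
(A) R is transitive (R is closed under composition), so the schema is valid here.
(B) R is transitive (R is closed under composition), so the schema is valid here.
(C) R is not transitive (u R v and v R w but not u R w), so the schema fails here.

C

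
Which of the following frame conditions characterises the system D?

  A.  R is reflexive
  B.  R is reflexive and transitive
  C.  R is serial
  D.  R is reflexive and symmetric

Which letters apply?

(A) this class determines T (= KT), not D.
(B) this class determines S4, not D.
(C) D is sound and complete for exactly this class.
(D) this class determines B (= KTB), not D.

C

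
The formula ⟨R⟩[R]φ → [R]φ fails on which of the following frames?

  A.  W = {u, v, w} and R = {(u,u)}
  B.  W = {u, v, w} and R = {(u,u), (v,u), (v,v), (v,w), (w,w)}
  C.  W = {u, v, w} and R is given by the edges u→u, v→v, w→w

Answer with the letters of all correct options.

The schema ⟨R⟩[R]φ → [R]φ is the dual of axiom 5; it is valid on a frame iff R is euclidean.
(A) R is euclidean (any two R-successors of the same world are R-related), so the schema is valid here.
(B) R is not euclidean (v R u and v R v but not u R v), so the schema fails here.
(C) R is euclidean (any two R-successors of the same world are R-related), so the schema is valid here.

B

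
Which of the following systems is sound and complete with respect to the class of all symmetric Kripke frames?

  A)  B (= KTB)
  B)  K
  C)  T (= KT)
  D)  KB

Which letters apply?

(A) B (= KTB) is determined by the class of reflexive and symmetric frames.
(B) K is determined by the class of arbitrary frames.
(C) T (= KT) is determined by the class of reflexive frames.
(D) KB is determined by exactly this class.

D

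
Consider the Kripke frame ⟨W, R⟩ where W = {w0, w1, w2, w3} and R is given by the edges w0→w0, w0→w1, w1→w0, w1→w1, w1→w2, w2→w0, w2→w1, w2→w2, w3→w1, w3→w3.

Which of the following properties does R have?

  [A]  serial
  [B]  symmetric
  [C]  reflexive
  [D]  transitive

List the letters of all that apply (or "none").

(A) serial: every world has an R-successor.
(B) not symmetric: w2 R w0 but not w0 R w2.
(C) reflexive: each world relates to itself.
(D) not transitive: w0 R w1 and w1 R w2 but not w0 R w2.

A, C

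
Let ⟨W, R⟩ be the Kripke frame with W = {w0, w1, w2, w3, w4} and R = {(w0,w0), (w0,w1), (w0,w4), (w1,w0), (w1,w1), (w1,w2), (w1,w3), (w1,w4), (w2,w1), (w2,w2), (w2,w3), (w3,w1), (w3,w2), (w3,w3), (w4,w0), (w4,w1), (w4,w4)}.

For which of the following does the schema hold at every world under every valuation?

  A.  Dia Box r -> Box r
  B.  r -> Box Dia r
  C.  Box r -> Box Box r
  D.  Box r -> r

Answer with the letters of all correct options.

B, D

R is reflexive: each world relates to itself.
R is symmetric: every R-edge is matched by its reverse.
R is not transitive: w0 R w1 and w1 R w2 but not w0 R w2.
R is not euclidean: w1 R w0 and w1 R w2 but not w0 R w2.
(A) Dia Box r -> Box r (the dual of axiom 5) characterises the euclidean frames. R is not euclidean — not valid.
(B) r -> Box Dia r (axiom B) characterises the symmetric frames. R is symmetric — valid.
(C) Box r -> Box Box r is axiom 4, which corresponds to transitivity. R is not transitive — not valid.
(D) Box r -> r (axiom T) characterises the reflexive frames. R is reflexive — valid.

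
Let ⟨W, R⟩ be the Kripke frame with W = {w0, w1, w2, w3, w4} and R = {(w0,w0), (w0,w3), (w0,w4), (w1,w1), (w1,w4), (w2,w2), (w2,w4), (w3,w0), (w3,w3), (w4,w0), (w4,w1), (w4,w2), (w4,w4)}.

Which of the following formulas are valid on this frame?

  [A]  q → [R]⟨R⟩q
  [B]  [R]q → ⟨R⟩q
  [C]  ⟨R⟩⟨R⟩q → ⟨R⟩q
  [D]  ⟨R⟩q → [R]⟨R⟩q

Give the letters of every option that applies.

A, B

R is symmetric: every R-edge is matched by its reverse.
R is not transitive: w0 R w4 and w4 R w1 but not w0 R w1.
R is not euclidean: w0 R w3 and w0 R w4 but not w3 R w4.
R is serial: every world has an R-successor.
(A) q → [R]⟨R⟩q (axiom B) characterises the symmetric frames. R is symmetric — valid.
(B) [R]q → ⟨R⟩q is axiom D, which corresponds to seriality. R is serial — valid.
(C) ⟨R⟩⟨R⟩q → ⟨R⟩q is the dual of axiom 4; it is valid on a frame exactly when R is transitive. R is not transitive, so not valid.
(D) ⟨R⟩q → [R]⟨R⟩q is axiom 5, which corresponds to the euclidean property. R is not euclidean — not valid.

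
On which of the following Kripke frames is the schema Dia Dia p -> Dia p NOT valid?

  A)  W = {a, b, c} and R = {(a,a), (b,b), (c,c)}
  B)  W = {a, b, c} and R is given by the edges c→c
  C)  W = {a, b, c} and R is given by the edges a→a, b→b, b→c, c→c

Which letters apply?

The schema Dia Dia p -> Dia p is the dual of axiom 4; it is valid on a frame iff R is transitive.
(A) R is transitive (R is closed under composition), so the schema is valid here.
(B) R is transitive (R is closed under composition), so the schema is valid here.
(C) R is transitive (R is closed under composition), so the schema is valid here.

none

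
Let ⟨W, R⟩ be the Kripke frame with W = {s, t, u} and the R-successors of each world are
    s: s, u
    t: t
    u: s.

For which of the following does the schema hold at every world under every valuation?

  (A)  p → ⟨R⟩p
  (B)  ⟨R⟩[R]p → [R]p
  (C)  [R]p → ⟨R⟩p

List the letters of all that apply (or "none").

C

R is not reflexive: not u R u.
R is not euclidean: s R u and s R u but not u R u.
R is serial: every world has an R-successor.
(A) p → ⟨R⟩p is the dual of axiom T; it is valid on a frame exactly when R is reflexive. R is not reflexive, so not valid.
(B) ⟨R⟩[R]p → [R]p is the dual of axiom 5, which corresponds to the euclidean property. R is not euclidean — not valid.
(C) [R]p → ⟨R⟩p is axiom D; it is valid on a frame exactly when R is serial. R is serial, so valid.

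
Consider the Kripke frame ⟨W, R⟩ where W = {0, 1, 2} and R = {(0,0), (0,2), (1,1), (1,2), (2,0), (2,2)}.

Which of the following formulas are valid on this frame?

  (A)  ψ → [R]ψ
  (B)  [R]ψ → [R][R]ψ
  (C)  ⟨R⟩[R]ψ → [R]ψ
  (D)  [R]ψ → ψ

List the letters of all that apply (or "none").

R is reflexive: each world relates to itself.
R is not transitive: 1 R 2 and 2 R 0 but not 1 R 0.
R is not euclidean: 1 R 2 and 1 R 1 but not 2 R 1.
R is not a subset of the identity: 0 R 2 with 0 ≠ 2.
(A) ψ → [R]ψ is equivalent to ◇p→p; it holds exactly when R ⊆ identity. Here R ⊄ identity — not valid.
(B) [R]ψ → [R][R]ψ is axiom 4; it is valid on a frame exactly when R is transitive. R is not transitive, so not valid.
(C) ⟨R⟩[R]ψ → [R]ψ is the dual of axiom 5, which corresponds to the euclidean property. R is not euclidean — not valid.
(D) axiom T: valid iff R is reflexive. R is reflexive — valid.

D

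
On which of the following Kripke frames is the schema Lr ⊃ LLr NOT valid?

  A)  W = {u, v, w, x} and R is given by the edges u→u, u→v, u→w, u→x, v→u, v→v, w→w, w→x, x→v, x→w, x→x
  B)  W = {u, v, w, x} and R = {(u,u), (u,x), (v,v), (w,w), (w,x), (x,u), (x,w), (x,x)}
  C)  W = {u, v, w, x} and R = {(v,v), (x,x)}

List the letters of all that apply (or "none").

A, B

The schema Lr ⊃ LLr is axiom 4; it is valid on a frame iff R is transitive.
(A) R is not transitive (v R u and u R w but not v R w), so the schema fails here.
(B) R is not transitive (u R x and x R w but not u R w), so the schema fails here.
(C) R is transitive (R is closed under composition), so the schema is valid here.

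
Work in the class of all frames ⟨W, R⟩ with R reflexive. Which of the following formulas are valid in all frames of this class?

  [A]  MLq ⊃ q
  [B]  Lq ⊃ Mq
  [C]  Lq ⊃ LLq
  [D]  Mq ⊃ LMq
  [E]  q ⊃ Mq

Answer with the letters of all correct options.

B, E

A reflexive relation is serial.
(A) MLq ⊃ q is the dual of axiom B; it is valid on a frame exactly when R is symmetric. Such an R need not be symmetric, so not valid.
(B) Lq ⊃ Mq is axiom D, which corresponds to seriality. Every such R is serial — valid.
(C) Lq ⊃ LLq is axiom 4; it is valid on a frame exactly when R is transitive. Such an R need not be transitive, so not valid.
(D) Mq ⊃ LMq is axiom 5; it is valid on a frame exactly when R is euclidean. Such an R need not be euclidean, so not valid.
(E) the dual of axiom T: valid iff R is reflexive. Every such R is reflexive — valid.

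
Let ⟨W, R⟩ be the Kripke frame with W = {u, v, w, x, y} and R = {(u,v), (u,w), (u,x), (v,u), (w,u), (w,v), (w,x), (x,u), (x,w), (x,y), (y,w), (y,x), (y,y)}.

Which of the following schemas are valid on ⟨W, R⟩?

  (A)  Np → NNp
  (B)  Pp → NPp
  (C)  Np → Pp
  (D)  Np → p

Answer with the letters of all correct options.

R is not reflexive: not u R u.
R is not transitive: u R v and v R u but not u R u.
R is not euclidean: u R v and u R w but not v R w.
R is serial: every world has an R-successor.
(A) Np → NNp (axiom 4) characterises the transitive frames. R is not transitive — not valid.
(B) Pp → NPp is axiom 5; it is valid on a frame exactly when R is euclidean. R is not euclidean, so not valid.
(C) axiom D: valid iff R is serial. R is serial — valid.
(D) Np → p is axiom T, which corresponds to reflexivity. R is not reflexive — not valid.

C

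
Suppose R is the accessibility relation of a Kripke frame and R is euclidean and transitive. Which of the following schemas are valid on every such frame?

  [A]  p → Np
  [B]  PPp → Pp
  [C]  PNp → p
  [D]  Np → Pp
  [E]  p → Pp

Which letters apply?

B

(A) p → Np is equivalent to ◇p→p; it holds exactly when R ⊆ identity. Such an R need not be a subset of the identity — not valid.
(B) the dual of axiom 4: valid iff R is transitive. Every such R is transitive — valid.
(C) PNp → p is the dual of axiom B, which corresponds to symmetry. Such an R need not be symmetric — not valid.
(D) Np → Pp is axiom D; it is valid on a frame exactly when R is serial. Such an R need not be serial, so not valid.
(E) the dual of axiom T: valid iff R is reflexive. Such an R need not be reflexive — not valid.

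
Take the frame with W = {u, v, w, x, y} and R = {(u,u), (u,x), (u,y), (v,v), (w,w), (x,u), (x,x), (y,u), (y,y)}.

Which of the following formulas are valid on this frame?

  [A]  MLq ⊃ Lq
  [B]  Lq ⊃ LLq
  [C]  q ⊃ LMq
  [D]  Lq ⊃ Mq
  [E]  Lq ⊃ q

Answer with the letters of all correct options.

C, D, E

R is reflexive: each world relates to itself.
R is symmetric: every R-edge is matched by its reverse.
R is not transitive: x R u and u R y but not x R y.
R is not euclidean: u R x and u R y but not x R y.
R is serial: every world has an R-successor.
(A) MLq ⊃ Lq (the dual of axiom 5) characterises the euclidean frames. R is not euclidean — not valid.
(B) Lq ⊃ LLq is axiom 4; it is valid on a frame exactly when R is transitive. R is not transitive, so not valid.
(C) q ⊃ LMq is axiom B, which corresponds to symmetry. R is symmetric — valid.
(D) Lq ⊃ Mq is axiom D, which corresponds to seriality. R is serial — valid.
(E) Lq ⊃ q is axiom T; it is valid on a frame exactly when R is reflexive. R is reflexive, so valid.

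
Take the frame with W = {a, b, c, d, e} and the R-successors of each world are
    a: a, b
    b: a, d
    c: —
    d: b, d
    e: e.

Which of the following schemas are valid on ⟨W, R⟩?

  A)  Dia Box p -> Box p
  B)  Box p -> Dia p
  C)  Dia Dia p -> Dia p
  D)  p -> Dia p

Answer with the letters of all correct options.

R is not reflexive: not b R b.
R is not transitive: a R b and b R d but not a R d.
R is not euclidean: b R a and b R d but not a R d.
R is not serial: c has no R-successor.
(A) Dia Box p -> Box p (the dual of axiom 5) characterises the euclidean frames. R is not euclidean — not valid.
(B) Box p -> Dia p (axiom D) characterises the serial frames. R is not serial — not valid.
(C) Dia Dia p -> Dia p is the dual of axiom 4; it is valid on a frame exactly when R is transitive. R is not transitive, so not valid.
(D) the dual of axiom T: valid iff R is reflexive. R is not reflexive — not valid.

none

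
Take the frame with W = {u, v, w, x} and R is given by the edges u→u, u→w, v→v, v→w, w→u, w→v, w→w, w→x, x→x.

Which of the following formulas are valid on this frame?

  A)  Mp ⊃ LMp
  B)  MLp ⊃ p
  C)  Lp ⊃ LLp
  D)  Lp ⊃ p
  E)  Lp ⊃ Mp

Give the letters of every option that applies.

D, E

R is reflexive: each world relates to itself.
R is not symmetric: w R x but not x R w.
R is not transitive: u R w and w R v but not u R v.
R is not euclidean: w R u and w R v but not u R v.
R is serial: every world has an R-successor.
(A) Mp ⊃ LMp is axiom 5; it is valid on a frame exactly when R is euclidean. R is not euclidean, so not valid.
(B) the dual of axiom B: valid iff R is symmetric. R is not symmetric — not valid.
(C) Lp ⊃ LLp is axiom 4; it is valid on a frame exactly when R is transitive. R is not transitive, so not valid.
(D) Lp ⊃ p (axiom T) characterises the reflexive frames. R is reflexive — valid.
(E) Lp ⊃ Mp (axiom D) characterises the serial frames. R is serial — valid.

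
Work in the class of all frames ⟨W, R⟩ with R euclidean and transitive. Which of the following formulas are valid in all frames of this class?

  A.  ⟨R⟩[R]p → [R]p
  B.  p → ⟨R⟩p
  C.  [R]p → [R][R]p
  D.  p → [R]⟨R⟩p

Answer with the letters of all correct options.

A, C

(A) ⟨R⟩[R]p → [R]p (the dual of axiom 5) characterises the euclidean frames. Every such R is euclidean — valid.
(B) p → ⟨R⟩p is the dual of axiom T; it is valid on a frame exactly when R is reflexive. Such an R need not be reflexive, so not valid.
(C) axiom 4: valid iff R is transitive. Every such R is transitive — valid.
(D) p → [R]⟨R⟩p is axiom B, which corresponds to symmetry. Such an R need not be symmetric — not valid.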